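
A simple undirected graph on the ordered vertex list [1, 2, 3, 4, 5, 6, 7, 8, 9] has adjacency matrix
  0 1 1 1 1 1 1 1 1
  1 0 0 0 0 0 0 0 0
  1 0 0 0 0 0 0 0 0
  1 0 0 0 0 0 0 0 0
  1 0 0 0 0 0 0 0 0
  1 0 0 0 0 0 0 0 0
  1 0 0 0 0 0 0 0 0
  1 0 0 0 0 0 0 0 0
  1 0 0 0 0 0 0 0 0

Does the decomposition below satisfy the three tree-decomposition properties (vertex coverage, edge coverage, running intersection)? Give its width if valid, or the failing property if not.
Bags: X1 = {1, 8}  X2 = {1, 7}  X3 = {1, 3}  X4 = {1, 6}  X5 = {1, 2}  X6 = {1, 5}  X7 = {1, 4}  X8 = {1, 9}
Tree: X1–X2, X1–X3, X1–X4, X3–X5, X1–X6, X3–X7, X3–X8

Yes; width 1.

Every vertex of G appears in some bag (union = {1, 2, 3, 4, 5, 6, 7, 8, 9}); every edge is covered by a bag; and for each vertex v the set of bags containing v is connected in the bag tree. The decomposition is therefore valid. The largest bag has 2 vertices, so the width is 1.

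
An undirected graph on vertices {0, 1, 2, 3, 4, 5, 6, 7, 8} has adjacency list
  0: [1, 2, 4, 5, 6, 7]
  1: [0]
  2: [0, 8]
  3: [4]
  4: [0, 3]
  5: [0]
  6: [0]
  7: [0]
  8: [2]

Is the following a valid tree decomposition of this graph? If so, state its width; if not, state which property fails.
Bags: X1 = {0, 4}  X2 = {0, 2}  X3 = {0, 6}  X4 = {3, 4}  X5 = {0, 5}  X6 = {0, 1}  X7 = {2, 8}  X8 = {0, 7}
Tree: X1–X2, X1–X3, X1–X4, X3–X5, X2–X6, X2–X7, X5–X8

Checking the three conditions: (i) the bags cover all of {0, 1, 2, 3, 4, 5, 6, 7, 8}; (ii) for each edge, some bag contains both endpoints; (iii) the bags containing any fixed vertex form a subtree. All hold, so the decomposition is valid with width 2 − 1 = 1.

Yes; width 1.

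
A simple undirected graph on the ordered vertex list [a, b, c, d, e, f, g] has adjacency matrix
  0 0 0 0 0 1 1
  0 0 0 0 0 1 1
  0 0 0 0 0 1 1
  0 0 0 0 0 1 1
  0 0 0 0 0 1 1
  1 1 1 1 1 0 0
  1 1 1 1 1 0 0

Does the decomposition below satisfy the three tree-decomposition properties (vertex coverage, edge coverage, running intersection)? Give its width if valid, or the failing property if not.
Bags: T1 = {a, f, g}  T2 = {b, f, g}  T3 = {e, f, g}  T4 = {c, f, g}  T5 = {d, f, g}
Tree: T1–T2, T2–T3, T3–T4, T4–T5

Checking the three conditions: (i) the bags cover all of {a, b, c, d, e, f, g}; (ii) for each edge, some bag contains both endpoints; (iii) the bags containing any fixed vertex form a subtree. All hold, so the decomposition is valid with width 3 − 1 = 2.

Yes; width 2.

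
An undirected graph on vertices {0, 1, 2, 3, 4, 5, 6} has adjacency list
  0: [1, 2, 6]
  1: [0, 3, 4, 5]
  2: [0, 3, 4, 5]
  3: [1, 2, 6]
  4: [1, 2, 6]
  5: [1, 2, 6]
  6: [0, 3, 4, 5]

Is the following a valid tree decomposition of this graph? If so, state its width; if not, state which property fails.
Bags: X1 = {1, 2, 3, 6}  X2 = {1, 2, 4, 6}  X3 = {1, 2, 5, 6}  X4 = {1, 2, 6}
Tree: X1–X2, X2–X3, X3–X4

No — vertex 0 appears in no bag.

A tree decomposition must satisfy three properties: every vertex lies in some bag; for every edge, both endpoints lie together in some bag; and for every vertex, the bags containing it form a connected subtree. Here vertex 0 appears in no bag, so the decomposition is invalid.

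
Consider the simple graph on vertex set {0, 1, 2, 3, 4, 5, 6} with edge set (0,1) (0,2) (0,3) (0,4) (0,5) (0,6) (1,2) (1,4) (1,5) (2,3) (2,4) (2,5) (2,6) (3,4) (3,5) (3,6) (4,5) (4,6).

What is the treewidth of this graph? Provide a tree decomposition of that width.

The largest bag has 5 vertices, giving width 4; this decomposition certifies tw(G) ≤ 4. For the lower bound, the 5 vertices {0, 1, 2, 4, 5} are pairwise adjacent, and any tree decomposition puts a clique entirely inside one bag — forcing width ≥ 4. Combining the bounds, tw(G) = 4.

Treewidth 4.
One such decomposition:
Bags: B1 = {0, 2, 3, 4, 5}  B2 = {0, 1, 2, 4, 5}  B3 = {0, 2, 3, 4, 6}
Tree: B1–B2, B1–B3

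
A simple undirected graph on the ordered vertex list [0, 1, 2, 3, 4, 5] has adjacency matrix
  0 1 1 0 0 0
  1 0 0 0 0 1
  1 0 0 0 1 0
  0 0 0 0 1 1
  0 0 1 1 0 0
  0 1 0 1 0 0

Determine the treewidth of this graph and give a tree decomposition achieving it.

Treewidth 2.
One such decomposition:
Bags: B1 = {3, 4, 5}  B2 = {1, 4, 5}  B3 = {0, 1, 4}  B4 = {0, 2, 4}
Tree: B1–B2, B2–B3, B3–B4

Each bag holds 3 vertices, so the decomposition has width 2, which upper-bounds the treewidth. The edges 4–3–5–1–0–2–4 form a cycle, so G is not a tree and its treewidth is at least 2. The upper and lower bounds meet at 2, so that is the treewidth.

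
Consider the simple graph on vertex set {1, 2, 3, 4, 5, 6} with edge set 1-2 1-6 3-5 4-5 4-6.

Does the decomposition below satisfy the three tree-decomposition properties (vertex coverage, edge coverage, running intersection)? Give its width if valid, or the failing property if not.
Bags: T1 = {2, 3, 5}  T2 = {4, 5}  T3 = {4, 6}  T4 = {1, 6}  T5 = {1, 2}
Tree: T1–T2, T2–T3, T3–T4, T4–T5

No — bags containing vertex 2 are not connected in the tree.

A tree decomposition must satisfy three properties: every vertex lies in some bag; for every edge, both endpoints lie together in some bag; and for every vertex, the bags containing it form a connected subtree. Here bags containing vertex 2 are not connected in the tree, so the decomposition is invalid.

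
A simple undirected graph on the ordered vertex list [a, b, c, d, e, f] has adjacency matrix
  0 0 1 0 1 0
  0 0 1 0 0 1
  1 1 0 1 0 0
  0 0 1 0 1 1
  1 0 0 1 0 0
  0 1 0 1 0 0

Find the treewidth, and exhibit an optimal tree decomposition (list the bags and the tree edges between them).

Treewidth 2.
Bags: B1 = {a, c, e}  B2 = {c, d, e}  B3 = {b, c, d}  B4 = {b, d, f}
Tree: B1–B2, B2–B3, B3–B4

The largest bag has 3 vertices, giving width 2; this decomposition certifies tw(G) ≤ 2. The edges a–e–d–c–a form a cycle, so G is not a tree and its treewidth is at least 2. The upper and lower bounds meet at 2, so that is the treewidth.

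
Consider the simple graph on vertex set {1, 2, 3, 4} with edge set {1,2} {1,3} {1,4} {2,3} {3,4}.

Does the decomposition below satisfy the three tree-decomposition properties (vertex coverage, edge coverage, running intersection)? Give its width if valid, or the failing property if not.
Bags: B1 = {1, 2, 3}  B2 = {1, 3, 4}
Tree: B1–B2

Yes; width 2.

Vertex coverage: the bags together contain {1, 2, 3, 4}, the full vertex set. Edge coverage: each edge of G has both endpoints in at least one bag. Running intersection: for every vertex, the bags containing it form a connected subtree. All three properties hold, so this is a valid tree decomposition of width max|bag| − 1 = 2, and hence tw(G) ≤ 2.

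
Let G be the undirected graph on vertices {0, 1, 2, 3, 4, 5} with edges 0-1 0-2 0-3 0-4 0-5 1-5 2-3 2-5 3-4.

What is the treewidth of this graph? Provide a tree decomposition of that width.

Each bag holds 3 vertices, so the decomposition has width 2, which upper-bounds the treewidth. On the other hand G contains the 3-clique {0, 1, 5}. A clique must lie in a single bag of any decomposition, so no decomposition can have width below 2. Combining the bounds, tw(G) = 2.

Treewidth 2.
One such decomposition:
Bags: B1 = {0, 1, 5}  B2 = {0, 2, 5}  B3 = {0, 2, 3}  B4 = {0, 3, 4}
Tree: B1–B2, B2–B3, B3–B4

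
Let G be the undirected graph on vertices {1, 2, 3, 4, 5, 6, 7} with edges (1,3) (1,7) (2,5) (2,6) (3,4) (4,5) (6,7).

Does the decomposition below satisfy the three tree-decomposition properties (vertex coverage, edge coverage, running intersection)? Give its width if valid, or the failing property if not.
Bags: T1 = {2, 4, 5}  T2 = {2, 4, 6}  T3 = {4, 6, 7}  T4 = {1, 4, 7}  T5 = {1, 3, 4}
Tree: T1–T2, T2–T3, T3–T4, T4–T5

Checking the three conditions: (i) the bags cover all of {1, 2, 3, 4, 5, 6, 7}; (ii) for each edge, some bag contains both endpoints; (iii) the bags containing any fixed vertex form a subtree. All hold, so the decomposition is valid with width 3 − 1 = 2.

Yes; width 2.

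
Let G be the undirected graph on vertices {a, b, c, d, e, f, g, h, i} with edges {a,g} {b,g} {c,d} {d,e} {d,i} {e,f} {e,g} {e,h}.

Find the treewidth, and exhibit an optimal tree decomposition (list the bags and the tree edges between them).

Treewidth 1.
One such decomposition:
Bags: B1 = {d, e}  B2 = {c, d}  B3 = {e, g}  B4 = {b, g}  B5 = {e, f}  B6 = {d, i}  B7 = {e, h}  B8 = {a, g}
Tree: B1–B2, B1–B3, B3–B4, B3–B5, B1–B6, B5–B7, B4–B8

Every bag has size at most 2, so the width is 2 − 1 = 1 and tw(G) ≤ 1. G has an edge, so its treewidth is at least 1. Hence tw(G) = 1 exactly.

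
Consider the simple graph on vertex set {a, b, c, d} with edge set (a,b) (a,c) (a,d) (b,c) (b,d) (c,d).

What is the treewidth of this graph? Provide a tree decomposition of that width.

Treewidth 3.
Bags: B1 = {a, b, c, d}
Tree: (single bag)

A single bag containing all 4 vertices is trivially a valid decomposition of width 3. On the other hand G contains the 4-clique {a, b, c, d}. A clique must lie in a single bag of any decomposition, so no decomposition can have width below 3. Therefore the treewidth is 3.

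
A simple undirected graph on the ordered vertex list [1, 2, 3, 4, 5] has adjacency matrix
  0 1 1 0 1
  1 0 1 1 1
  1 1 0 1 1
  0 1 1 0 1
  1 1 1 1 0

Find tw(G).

3

A width-3 tree decomposition is:
Bags: B1 = {1, 2, 3, 5}  B2 = {2, 3, 4, 5}
Tree: B1–B2
Every bag has size at most 4, so the width is 4 − 1 = 3 and tw(G) ≤ 3. For the lower bound, the 4 vertices {1, 2, 3, 5} are pairwise adjacent, and any tree decomposition puts a clique entirely inside one bag — forcing width ≥ 3. Therefore the treewidth is 3.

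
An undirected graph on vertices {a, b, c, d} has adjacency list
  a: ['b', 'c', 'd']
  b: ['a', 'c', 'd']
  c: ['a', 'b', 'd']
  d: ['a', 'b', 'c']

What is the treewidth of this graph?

3

A width-3 tree decomposition is:
Bags: B1 = {a, b, c, d}
Tree: (single bag)
A single bag containing all 4 vertices is trivially a valid decomposition of width 3. For the lower bound, the 4 vertices {a, b, c, d} are pairwise adjacent, and any tree decomposition puts a clique entirely inside one bag — forcing width ≥ 3. Therefore the treewidth is 3.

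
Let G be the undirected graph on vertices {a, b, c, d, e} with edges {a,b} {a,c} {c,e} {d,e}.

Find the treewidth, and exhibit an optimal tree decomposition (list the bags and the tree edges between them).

Treewidth 1.
Bags: B1 = {d, e}  B2 = {c, e}  B3 = {a, c}  B4 = {a, b}
Tree: B1–B2, B2–B3, B3–B4

Each bag holds 2 vertices, so the decomposition has width 1, which upper-bounds the treewidth. Since G has at least one edge (e.g. d–e), it is not an edgeless graph, so tw(G) ≥ 1. Hence tw(G) = 1 exactly.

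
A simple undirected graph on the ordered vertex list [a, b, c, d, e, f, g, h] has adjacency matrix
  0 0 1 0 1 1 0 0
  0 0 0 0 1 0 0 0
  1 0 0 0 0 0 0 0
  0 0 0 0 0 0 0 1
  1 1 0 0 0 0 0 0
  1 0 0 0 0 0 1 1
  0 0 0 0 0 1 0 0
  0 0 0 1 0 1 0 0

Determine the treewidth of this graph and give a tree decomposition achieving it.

The largest bag has 2 vertices, giving width 1; this decomposition certifies tw(G) ≤ 1. Any graph with an edge has treewidth ≥ 1, and G has the edge b–e. Combining the bounds, tw(G) = 1.

Treewidth 1.
Bags: B1 = {b, e}  B2 = {a, e}  B3 = {a, f}  B4 = {f, h}  B5 = {f, g}  B6 = {d, h}  B7 = {a, c}
Tree: B1–B2, B2–B3, B3–B4, B3–B5, B4–B6, B3–B7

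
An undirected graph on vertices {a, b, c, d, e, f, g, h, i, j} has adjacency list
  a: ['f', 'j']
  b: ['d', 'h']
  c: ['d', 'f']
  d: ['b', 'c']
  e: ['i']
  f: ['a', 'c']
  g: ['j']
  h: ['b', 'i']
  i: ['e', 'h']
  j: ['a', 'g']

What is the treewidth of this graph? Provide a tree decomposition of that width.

Each bag holds 2 vertices, so the decomposition has width 1, which upper-bounds the treewidth. Since G has at least one edge (e.g. e–i), it is not an edgeless graph, so tw(G) ≥ 1. Therefore the treewidth is 1.

Treewidth 1.
One optimal decomposition is:
Bags: B1 = {e, i}  B2 = {h, i}  B3 = {b, h}  B4 = {b, d}  B5 = {c, d}  B6 = {c, f}  B7 = {a, f}  B8 = {a, j}  B9 = {g, j}
Tree: B1–B2, B2–B3, B3–B4, B4–B5, B5–B6, B6–B7, B7–B8, B8–B9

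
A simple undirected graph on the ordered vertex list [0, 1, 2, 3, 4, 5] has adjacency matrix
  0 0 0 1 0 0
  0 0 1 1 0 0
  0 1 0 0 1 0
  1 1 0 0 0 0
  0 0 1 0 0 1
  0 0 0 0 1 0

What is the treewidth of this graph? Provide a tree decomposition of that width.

Each bag holds 2 vertices, so the decomposition has width 1, which upper-bounds the treewidth. Since G has at least one edge (e.g. 5–4), it is not an edgeless graph, so tw(G) ≥ 1. The upper and lower bounds meet at 1, so that is the treewidth.

Treewidth 1.
One optimal decomposition is:
Bags: B1 = {4, 5}  B2 = {2, 4}  B3 = {1, 2}  B4 = {1, 3}  B5 = {0, 3}
Tree: B1–B2, B2–B3, B3–B4, B4–B5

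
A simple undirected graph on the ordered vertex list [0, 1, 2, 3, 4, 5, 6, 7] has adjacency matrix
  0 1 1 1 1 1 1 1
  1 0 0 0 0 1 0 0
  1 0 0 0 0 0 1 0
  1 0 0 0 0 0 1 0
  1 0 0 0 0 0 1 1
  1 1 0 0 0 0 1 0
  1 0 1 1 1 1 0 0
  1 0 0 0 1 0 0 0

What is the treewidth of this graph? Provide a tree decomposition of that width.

Each bag holds 3 vertices, so the decomposition has width 2, which upper-bounds the treewidth. Conversely, {0, 1, 5} is a clique of size 3, and the vertices of any clique must share a bag in every tree decomposition; so some bag has ≥ 3 vertices and tw(G) ≥ 2. Therefore the treewidth is 2.

Treewidth 2.
One such decomposition:
Bags: B1 = {0, 2, 6}  B2 = {0, 5, 6}  B3 = {0, 4, 6}  B4 = {0, 4, 7}  B5 = {0, 1, 5}  B6 = {0, 3, 6}
Tree: B1–B2, B2–B3, B3–B4, B2–B5, B3–B6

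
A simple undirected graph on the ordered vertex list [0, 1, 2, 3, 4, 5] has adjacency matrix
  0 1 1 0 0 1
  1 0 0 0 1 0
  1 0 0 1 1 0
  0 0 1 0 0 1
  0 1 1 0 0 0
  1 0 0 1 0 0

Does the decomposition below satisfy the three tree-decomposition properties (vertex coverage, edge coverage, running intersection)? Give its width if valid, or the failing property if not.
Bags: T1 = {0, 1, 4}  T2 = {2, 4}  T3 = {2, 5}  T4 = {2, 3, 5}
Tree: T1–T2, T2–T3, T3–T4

No — edge (0,2) lies in no bag.

A tree decomposition must satisfy three properties: every vertex lies in some bag; for every edge, both endpoints lie together in some bag; and for every vertex, the bags containing it form a connected subtree. Here edge (0,2) lies in no bag, so the decomposition is invalid.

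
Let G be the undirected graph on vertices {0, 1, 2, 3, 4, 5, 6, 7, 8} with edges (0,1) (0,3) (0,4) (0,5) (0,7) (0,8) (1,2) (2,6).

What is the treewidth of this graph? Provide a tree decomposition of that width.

Treewidth 1.
One such decomposition:
Bags: B1 = {0, 8}  B2 = {0, 5}  B3 = {0, 4}  B4 = {0, 7}  B5 = {0, 3}  B6 = {0, 1}  B7 = {1, 2}  B8 = {2, 6}
Tree: B1–B2, B1–B3, B1–B4, B1–B5, B3–B6, B6–B7, B7–B8

Every bag has size at most 2, so the width is 2 − 1 = 1 and tw(G) ≤ 1. Since G has at least one edge (e.g. 0–8), it is not an edgeless graph, so tw(G) ≥ 1. Hence tw(G) = 1 exactly.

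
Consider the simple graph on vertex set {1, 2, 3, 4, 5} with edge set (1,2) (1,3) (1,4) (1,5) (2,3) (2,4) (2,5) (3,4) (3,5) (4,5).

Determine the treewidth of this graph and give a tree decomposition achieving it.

Treewidth 4.
One optimal decomposition is:
Bags: B1 = {1, 2, 3, 4, 5}
Tree: (single bag)

A single bag containing all 5 vertices is trivially a valid decomposition of width 4. On the other hand G contains the 5-clique {1, 2, 3, 4, 5}. A clique must lie in a single bag of any decomposition, so no decomposition can have width below 4. Therefore the treewidth is 4.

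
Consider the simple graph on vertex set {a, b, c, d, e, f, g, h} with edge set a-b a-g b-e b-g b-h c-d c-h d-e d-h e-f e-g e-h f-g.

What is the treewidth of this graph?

2

A width-2 tree decomposition is:
Bags: B1 = {e, f, g}  B2 = {b, e, g}  B3 = {b, e, h}  B4 = {a, b, g}  B5 = {d, e, h}  B6 = {c, d, h}
Tree: B1–B2, B2–B3, B2–B4, B3–B5, B5–B6
Each bag holds 3 vertices, so the decomposition has width 2, which upper-bounds the treewidth. For the lower bound, the 3 vertices {d, e, h} are pairwise adjacent, and any tree decomposition puts a clique entirely inside one bag — forcing width ≥ 2. Hence tw(G) = 2 exactly.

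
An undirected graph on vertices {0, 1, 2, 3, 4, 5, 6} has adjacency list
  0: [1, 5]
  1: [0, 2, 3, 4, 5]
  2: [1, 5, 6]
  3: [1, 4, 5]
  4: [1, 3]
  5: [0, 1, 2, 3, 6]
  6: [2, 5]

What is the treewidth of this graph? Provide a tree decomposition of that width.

Each bag holds 3 vertices, so the decomposition has width 2, which upper-bounds the treewidth. For the lower bound, the 3 vertices {1, 3, 4} are pairwise adjacent, and any tree decomposition puts a clique entirely inside one bag — forcing width ≥ 2. Therefore the treewidth is 2.

Treewidth 2.
One such decomposition:
Bags: B1 = {1, 2, 5}  B2 = {1, 3, 5}  B3 = {1, 3, 4}  B4 = {2, 5, 6}  B5 = {0, 1, 5}
Tree: B1–B2, B2–B3, B1–B4, B2–B5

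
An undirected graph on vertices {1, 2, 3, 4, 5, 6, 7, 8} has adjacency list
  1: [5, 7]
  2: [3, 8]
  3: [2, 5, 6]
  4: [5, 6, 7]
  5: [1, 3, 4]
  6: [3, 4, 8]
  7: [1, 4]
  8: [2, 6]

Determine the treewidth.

2

A width-2 tree decomposition is:
Bags: B1 = {1, 5, 7}  B2 = {4, 5, 7}  B3 = {3, 4, 5}  B4 = {3, 4, 6}  B5 = {2, 3, 6}  B6 = {2, 6, 8}
Tree: B1–B2, B2–B3, B3–B4, B4–B5, B5–B6
Each bag holds 3 vertices, so the decomposition has width 2, which upper-bounds the treewidth. The edges 1–7–4–5–1 form a cycle, so G is not a tree and its treewidth is at least 2. Hence tw(G) = 2 exactly.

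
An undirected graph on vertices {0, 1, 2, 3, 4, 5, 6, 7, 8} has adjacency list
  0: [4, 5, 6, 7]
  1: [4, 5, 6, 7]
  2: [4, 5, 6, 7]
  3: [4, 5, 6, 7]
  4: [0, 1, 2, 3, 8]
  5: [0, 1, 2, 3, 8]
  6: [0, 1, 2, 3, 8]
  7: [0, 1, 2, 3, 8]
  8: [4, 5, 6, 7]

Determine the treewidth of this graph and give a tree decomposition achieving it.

The largest bag has 5 vertices, giving width 4; this decomposition certifies tw(G) ≤ 4. For the lower bound: the 5 vertex sets {2,5}, {0,6}, {4,8}, {7}, {3} are disjoint, each induces a connected subgraph, and every pair is joined by at least one edge of G. Contracting each set to a single vertex therefore yields K_{5} as a minor, and since treewidth is minor-monotone, tw(G) ≥ tw(K_{5}) = 4. Hence tw(G) = 4 exactly.

Treewidth 4.
Bags: B1 = {2, 4, 5, 6, 7}  B2 = {0, 4, 5, 6, 7}  B3 = {4, 5, 6, 7, 8}  B4 = {3, 4, 5, 6, 7}  B5 = {1, 4, 5, 6, 7}
Tree: B1–B2, B2–B3, B3–B4, B4–B5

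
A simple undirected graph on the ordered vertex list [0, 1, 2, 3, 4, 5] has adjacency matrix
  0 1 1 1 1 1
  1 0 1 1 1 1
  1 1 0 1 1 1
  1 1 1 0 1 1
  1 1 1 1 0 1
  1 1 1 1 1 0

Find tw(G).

A width-5 tree decomposition is:
Bags: B1 = {0, 1, 2, 3, 4, 5}
Tree: (single bag)
With just one bag of size 6, the width is 6 − 1 = 5, so tw(G) ≤ 5. For the lower bound, the 6 vertices {0, 1, 2, 3, 4, 5} are pairwise adjacent, and any tree decomposition puts a clique entirely inside one bag — forcing width ≥ 5. Combining the bounds, tw(G) = 5.

5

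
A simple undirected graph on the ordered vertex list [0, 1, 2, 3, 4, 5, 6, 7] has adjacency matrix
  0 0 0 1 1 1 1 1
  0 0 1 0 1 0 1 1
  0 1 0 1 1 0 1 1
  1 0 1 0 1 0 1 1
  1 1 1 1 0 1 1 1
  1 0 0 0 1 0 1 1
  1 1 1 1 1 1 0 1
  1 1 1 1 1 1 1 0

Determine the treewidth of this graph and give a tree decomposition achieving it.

The largest bag has 5 vertices, giving width 4; this decomposition certifies tw(G) ≤ 4. For the lower bound, the 5 vertices {0, 3, 4, 6, 7} are pairwise adjacent, and any tree decomposition puts a clique entirely inside one bag — forcing width ≥ 4. Therefore the treewidth is 4.

Treewidth 4.
One such decomposition:
Bags: B1 = {0, 4, 5, 6, 7}  B2 = {0, 3, 4, 6, 7}  B3 = {2, 3, 4, 6, 7}  B4 = {1, 2, 4, 6, 7}
Tree: B1–B2, B2–B3, B3–B4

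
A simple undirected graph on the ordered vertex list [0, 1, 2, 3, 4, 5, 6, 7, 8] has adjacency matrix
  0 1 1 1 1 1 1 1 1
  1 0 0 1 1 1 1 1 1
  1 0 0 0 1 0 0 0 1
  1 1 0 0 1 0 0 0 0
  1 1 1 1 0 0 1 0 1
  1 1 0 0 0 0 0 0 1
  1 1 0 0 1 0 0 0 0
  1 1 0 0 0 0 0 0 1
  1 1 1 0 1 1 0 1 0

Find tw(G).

A width-3 tree decomposition is:
Bags: B1 = {0, 1, 3, 4}  B2 = {0, 1, 4, 8}  B3 = {0, 1, 5, 8}  B4 = {0, 1, 7, 8}  B5 = {0, 2, 4, 8}  B6 = {0, 1, 4, 6}
Tree: B1–B2, B2–B3, B2–B4, B2–B5, B1–B6
Each bag holds 4 vertices, so the decomposition has width 3, which upper-bounds the treewidth. For the lower bound, the 4 vertices {0, 1, 4, 8} are pairwise adjacent, and any tree decomposition puts a clique entirely inside one bag — forcing width ≥ 3. Hence tw(G) = 3 exactly.

3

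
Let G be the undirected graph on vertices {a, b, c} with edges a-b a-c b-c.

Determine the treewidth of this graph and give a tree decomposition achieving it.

With just one bag of size 3, the width is 3 − 1 = 2, so tw(G) ≤ 2. For the lower bound, the 3 vertices {a, b, c} are pairwise adjacent, and any tree decomposition puts a clique entirely inside one bag — forcing width ≥ 2. Therefore the treewidth is 2.

Treewidth 2.
Bags: B1 = {a, b, c}
Tree: (single bag)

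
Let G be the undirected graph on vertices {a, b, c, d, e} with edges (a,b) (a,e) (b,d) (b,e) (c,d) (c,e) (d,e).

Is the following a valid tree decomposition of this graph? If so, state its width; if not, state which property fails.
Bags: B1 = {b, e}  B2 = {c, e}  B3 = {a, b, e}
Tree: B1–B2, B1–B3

No — vertex d appears in no bag.

A tree decomposition must satisfy three properties: every vertex lies in some bag; for every edge, both endpoints lie together in some bag; and for every vertex, the bags containing it form a connected subtree. Here vertex d appears in no bag, so the decomposition is invalid.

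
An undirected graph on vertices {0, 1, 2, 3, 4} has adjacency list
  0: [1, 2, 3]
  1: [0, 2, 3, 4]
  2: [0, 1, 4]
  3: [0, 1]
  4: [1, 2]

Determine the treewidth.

2

A width-2 tree decomposition is:
Bags: B1 = {0, 1, 3}  B2 = {0, 1, 2}  B3 = {1, 2, 4}
Tree: B1–B2, B2–B3
Every bag has size at most 3, so the width is 3 − 1 = 2 and tw(G) ≤ 2. On the other hand G contains the 3-clique {0, 1, 2}. A clique must lie in a single bag of any decomposition, so no decomposition can have width below 2. Therefore the treewidth is 2.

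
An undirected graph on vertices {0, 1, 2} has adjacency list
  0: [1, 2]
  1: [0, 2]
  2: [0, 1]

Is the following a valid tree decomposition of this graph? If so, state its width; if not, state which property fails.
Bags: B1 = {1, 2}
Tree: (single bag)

No — vertex 0 appears in no bag.

A tree decomposition must satisfy three properties: every vertex lies in some bag; for every edge, both endpoints lie together in some bag; and for every vertex, the bags containing it form a connected subtree. Here vertex 0 appears in no bag, so the decomposition is invalid.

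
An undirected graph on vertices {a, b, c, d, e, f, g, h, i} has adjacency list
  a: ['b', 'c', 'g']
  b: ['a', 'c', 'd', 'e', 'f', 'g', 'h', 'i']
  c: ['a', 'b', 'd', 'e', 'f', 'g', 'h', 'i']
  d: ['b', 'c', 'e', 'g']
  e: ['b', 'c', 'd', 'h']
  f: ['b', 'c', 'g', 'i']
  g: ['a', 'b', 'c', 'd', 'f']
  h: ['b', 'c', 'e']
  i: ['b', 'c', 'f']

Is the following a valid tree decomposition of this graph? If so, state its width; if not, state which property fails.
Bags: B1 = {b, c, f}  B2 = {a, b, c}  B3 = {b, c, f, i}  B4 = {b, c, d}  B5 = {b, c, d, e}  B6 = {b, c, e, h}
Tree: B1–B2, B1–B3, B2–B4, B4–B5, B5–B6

A tree decomposition must satisfy three properties: every vertex lies in some bag; for every edge, both endpoints lie together in some bag; and for every vertex, the bags containing it form a connected subtree. Here vertex g appears in no bag, so the decomposition is invalid.

No — vertex g appears in no bag.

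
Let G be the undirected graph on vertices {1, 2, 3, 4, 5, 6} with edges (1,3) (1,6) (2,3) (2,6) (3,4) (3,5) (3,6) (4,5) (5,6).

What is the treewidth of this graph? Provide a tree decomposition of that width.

Treewidth 2.
One such decomposition:
Bags: B1 = {3, 5, 6}  B2 = {1, 3, 6}  B3 = {2, 3, 6}  B4 = {3, 4, 5}
Tree: B1–B2, B2–B3, B1–B4

Each bag holds 3 vertices, so the decomposition has width 2, which upper-bounds the treewidth. For the lower bound, the 3 vertices {3, 4, 5} are pairwise adjacent, and any tree decomposition puts a clique entirely inside one bag — forcing width ≥ 2. The upper and lower bounds meet at 2, so that is the treewidth.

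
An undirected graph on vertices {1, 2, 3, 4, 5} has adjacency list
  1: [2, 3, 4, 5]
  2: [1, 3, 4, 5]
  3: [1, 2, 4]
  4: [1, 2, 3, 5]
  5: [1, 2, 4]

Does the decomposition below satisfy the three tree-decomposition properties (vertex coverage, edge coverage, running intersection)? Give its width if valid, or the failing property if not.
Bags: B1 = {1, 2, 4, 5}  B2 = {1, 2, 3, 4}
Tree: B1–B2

Yes; width 3.

Checking the three conditions: (i) the bags cover all of {1, 2, 3, 4, 5}; (ii) for each edge, some bag contains both endpoints; (iii) the bags containing any fixed vertex form a subtree. All hold, so the decomposition is valid with width 4 − 1 = 3.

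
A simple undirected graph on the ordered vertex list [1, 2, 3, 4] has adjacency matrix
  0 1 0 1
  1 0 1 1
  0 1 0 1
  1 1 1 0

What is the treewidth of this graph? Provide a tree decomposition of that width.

Treewidth 2.
One optimal decomposition is:
Bags: B1 = {1, 2, 4}  B2 = {2, 3, 4}
Tree: B1–B2

Each bag holds 3 vertices, so the decomposition has width 2, which upper-bounds the treewidth. For the lower bound, the 3 vertices {1, 2, 4} are pairwise adjacent, and any tree decomposition puts a clique entirely inside one bag — forcing width ≥ 2. The upper and lower bounds meet at 2, so that is the treewidth.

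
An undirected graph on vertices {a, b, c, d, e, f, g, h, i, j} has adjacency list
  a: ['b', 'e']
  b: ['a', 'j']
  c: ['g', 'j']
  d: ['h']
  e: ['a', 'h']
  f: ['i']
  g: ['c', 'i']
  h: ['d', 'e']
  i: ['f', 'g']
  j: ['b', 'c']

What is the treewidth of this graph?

1

A width-1 tree decomposition is:
Bags: B1 = {f, i}  B2 = {g, i}  B3 = {c, g}  B4 = {c, j}  B5 = {b, j}  B6 = {a, b}  B7 = {a, e}  B8 = {e, h}  B9 = {d, h}
Tree: B1–B2, B2–B3, B3–B4, B4–B5, B5–B6, B6–B7, B7–B8, B8–B9
Every bag has size at most 2, so the width is 2 − 1 = 1 and tw(G) ≤ 1. Since G has at least one edge (e.g. f–i), it is not an edgeless graph, so tw(G) ≥ 1. The upper and lower bounds meet at 1, so that is the treewidth.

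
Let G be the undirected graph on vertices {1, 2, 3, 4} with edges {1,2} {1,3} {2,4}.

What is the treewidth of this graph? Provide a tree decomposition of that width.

Every bag has size at most 2, so the width is 2 − 1 = 1 and tw(G) ≤ 1. Since G has at least one edge (e.g. 3–1), it is not an edgeless graph, so tw(G) ≥ 1. The upper and lower bounds meet at 1, so that is the treewidth.

Treewidth 1.
Bags: B1 = {1, 3}  B2 = {1, 2}  B3 = {2, 4}
Tree: B1–B2, B2–B3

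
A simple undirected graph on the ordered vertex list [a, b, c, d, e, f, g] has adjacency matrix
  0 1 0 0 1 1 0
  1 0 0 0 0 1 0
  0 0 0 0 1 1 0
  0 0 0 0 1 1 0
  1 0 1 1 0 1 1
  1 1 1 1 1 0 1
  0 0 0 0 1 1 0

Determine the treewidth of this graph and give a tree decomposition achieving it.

Treewidth 2.
One optimal decomposition is:
Bags: B1 = {d, e, f}  B2 = {a, e, f}  B3 = {c, e, f}  B4 = {a, b, f}  B5 = {e, f, g}
Tree: B1–B2, B2–B3, B2–B4, B1–B5

The largest bag has 3 vertices, giving width 2; this decomposition certifies tw(G) ≤ 2. For the lower bound, the 3 vertices {d, e, f} are pairwise adjacent, and any tree decomposition puts a clique entirely inside one bag — forcing width ≥ 2. The upper and lower bounds meet at 2, so that is the treewidth.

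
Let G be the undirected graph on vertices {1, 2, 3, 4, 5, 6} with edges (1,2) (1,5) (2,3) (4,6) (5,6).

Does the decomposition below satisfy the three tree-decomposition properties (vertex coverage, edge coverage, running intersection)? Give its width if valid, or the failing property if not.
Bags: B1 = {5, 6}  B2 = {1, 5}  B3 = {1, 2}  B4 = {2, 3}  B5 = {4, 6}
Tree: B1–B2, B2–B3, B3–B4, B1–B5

Yes; width 1.

Vertex coverage: the bags together contain {1, 2, 3, 4, 5, 6}, the full vertex set. Edge coverage: each edge of G has both endpoints in at least one bag. Running intersection: for every vertex, the bags containing it form a connected subtree. All three properties hold, so this is a valid tree decomposition of width max|bag| − 1 = 1, and hence tw(G) ≤ 1.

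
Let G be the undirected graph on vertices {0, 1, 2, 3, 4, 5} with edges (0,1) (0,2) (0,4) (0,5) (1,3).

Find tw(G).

1

A width-1 tree decomposition is:
Bags: B1 = {0, 1}  B2 = {0, 2}  B3 = {0, 5}  B4 = {1, 3}  B5 = {0, 4}
Tree: B1–B2, B2–B3, B1–B4, B2–B5
Each bag holds 2 vertices, so the decomposition has width 1, which upper-bounds the treewidth. Any graph with an edge has treewidth ≥ 1, and G has the edge 1–0. Combining the bounds, tw(G) = 1.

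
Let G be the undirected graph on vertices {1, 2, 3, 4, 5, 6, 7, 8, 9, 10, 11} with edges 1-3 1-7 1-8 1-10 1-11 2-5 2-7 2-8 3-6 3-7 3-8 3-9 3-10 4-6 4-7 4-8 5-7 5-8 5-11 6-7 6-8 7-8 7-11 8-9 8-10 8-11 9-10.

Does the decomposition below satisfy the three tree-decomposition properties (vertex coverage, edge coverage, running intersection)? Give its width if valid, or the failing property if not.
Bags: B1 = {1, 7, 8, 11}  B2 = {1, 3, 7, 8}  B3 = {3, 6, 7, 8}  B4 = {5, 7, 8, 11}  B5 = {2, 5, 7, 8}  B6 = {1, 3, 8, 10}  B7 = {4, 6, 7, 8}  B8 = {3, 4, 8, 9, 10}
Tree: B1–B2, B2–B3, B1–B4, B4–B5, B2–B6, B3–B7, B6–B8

No — bags containing vertex 4 are not connected in the tree.

A tree decomposition must satisfy three properties: every vertex lies in some bag; for every edge, both endpoints lie together in some bag; and for every vertex, the bags containing it form a connected subtree. Here bags containing vertex 4 are not connected in the tree, so the decomposition is invalid.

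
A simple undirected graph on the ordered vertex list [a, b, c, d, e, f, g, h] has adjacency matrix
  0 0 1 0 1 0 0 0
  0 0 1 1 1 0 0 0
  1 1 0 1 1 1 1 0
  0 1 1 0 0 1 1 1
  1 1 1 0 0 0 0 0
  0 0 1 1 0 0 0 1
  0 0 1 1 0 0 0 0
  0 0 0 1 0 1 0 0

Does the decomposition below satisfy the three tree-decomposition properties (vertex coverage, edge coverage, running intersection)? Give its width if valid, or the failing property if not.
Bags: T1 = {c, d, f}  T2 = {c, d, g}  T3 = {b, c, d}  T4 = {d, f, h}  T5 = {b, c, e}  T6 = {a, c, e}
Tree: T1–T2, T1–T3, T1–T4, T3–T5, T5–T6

Vertex coverage: the bags together contain {a, b, c, d, e, f, g, h}, the full vertex set. Edge coverage: each edge of G has both endpoints in at least one bag. Running intersection: for every vertex, the bags containing it form a connected subtree. All three properties hold, so this is a valid tree decomposition of width max|bag| − 1 = 2, and hence tw(G) ≤ 2.

Yes; width 2.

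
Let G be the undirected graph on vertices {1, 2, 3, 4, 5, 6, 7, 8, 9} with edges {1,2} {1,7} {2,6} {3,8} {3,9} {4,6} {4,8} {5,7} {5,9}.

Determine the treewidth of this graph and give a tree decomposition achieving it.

The largest bag has 3 vertices, giving width 2; this decomposition certifies tw(G) ≤ 2. The edges 3–9–5–7–1–2–6–4–8–3 form a cycle, so G is not a tree and its treewidth is at least 2. Therefore the treewidth is 2.

Treewidth 2.
One optimal decomposition is:
Bags: B1 = {3, 5, 9}  B2 = {3, 5, 7}  B3 = {1, 3, 7}  B4 = {1, 2, 3}  B5 = {2, 3, 6}  B6 = {3, 4, 6}  B7 = {3, 4, 8}
Tree: B1–B2, B2–B3, B3–B4, B4–B5, B5–B6, B6–B7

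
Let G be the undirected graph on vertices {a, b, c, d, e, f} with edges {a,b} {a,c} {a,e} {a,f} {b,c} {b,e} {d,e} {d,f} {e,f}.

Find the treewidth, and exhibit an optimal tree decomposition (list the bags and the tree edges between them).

Treewidth 2.
Bags: B1 = {a, b, e}  B2 = {a, e, f}  B3 = {a, b, c}  B4 = {d, e, f}
Tree: B1–B2, B1–B3, B2–B4

Each bag holds 3 vertices, so the decomposition has width 2, which upper-bounds the treewidth. On the other hand G contains the 3-clique {d, e, f}. A clique must lie in a single bag of any decomposition, so no decomposition can have width below 2. Combining the bounds, tw(G) = 2.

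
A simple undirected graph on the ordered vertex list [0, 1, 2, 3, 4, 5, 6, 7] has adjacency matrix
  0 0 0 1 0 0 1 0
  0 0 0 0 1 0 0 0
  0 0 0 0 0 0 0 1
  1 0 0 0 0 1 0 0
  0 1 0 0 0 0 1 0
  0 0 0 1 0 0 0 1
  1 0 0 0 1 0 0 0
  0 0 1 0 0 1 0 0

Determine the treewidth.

A width-1 tree decomposition is:
Bags: B1 = {2, 7}  B2 = {5, 7}  B3 = {3, 5}  B4 = {0, 3}  B5 = {0, 6}  B6 = {4, 6}  B7 = {1, 4}
Tree: B1–B2, B2–B3, B3–B4, B4–B5, B5–B6, B6–B7
Every bag has size at most 2, so the width is 2 − 1 = 1 and tw(G) ≤ 1. G has an edge, so its treewidth is at least 1. The upper and lower bounds meet at 1, so that is the treewidth.

1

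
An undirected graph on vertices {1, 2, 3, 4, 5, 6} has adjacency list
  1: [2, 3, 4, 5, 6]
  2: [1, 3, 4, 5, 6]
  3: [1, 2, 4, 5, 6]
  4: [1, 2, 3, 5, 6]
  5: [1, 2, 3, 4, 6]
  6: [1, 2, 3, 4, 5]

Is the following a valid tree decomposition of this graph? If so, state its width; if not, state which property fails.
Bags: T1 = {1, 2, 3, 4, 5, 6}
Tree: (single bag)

Yes; width 5.

Vertex coverage: the bags together contain {1, 2, 3, 4, 5, 6}, the full vertex set. Edge coverage: each edge of G has both endpoints in at least one bag. Running intersection: for every vertex, the bags containing it form a connected subtree. All three properties hold, so this is a valid tree decomposition of width max|bag| − 1 = 5, and hence tw(G) ≤ 5.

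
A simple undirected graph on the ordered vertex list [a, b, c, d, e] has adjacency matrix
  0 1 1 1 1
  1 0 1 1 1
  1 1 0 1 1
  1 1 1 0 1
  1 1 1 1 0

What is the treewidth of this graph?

A width-4 tree decomposition is:
Bags: B1 = {a, b, c, d, e}
Tree: (single bag)
With just one bag of size 5, the width is 5 − 1 = 4, so tw(G) ≤ 4. Conversely, {a, b, c, d, e} is a clique of size 5, and the vertices of any clique must share a bag in every tree decomposition; so some bag has ≥ 5 vertices and tw(G) ≥ 4. Hence tw(G) = 4 exactly.

4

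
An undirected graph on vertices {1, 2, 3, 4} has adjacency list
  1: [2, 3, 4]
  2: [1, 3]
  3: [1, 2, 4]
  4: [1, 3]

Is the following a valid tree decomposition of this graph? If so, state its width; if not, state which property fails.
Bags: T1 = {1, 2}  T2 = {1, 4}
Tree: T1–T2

A tree decomposition must satisfy three properties: every vertex lies in some bag; for every edge, both endpoints lie together in some bag; and for every vertex, the bags containing it form a connected subtree. Here vertex 3 appears in no bag, so the decomposition is invalid.

No — vertex 3 appears in no bag.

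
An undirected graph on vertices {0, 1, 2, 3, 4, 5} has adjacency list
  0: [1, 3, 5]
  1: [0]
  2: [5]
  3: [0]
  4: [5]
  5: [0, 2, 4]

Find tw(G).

A width-1 tree decomposition is:
Bags: B1 = {2, 5}  B2 = {0, 5}  B3 = {0, 3}  B4 = {4, 5}  B5 = {0, 1}
Tree: B1–B2, B2–B3, B2–B4, B2–B5
Each bag holds 2 vertices, so the decomposition has width 1, which upper-bounds the treewidth. Any graph with an edge has treewidth ≥ 1, and G has the edge 5–2. Therefore the treewidth is 1.

1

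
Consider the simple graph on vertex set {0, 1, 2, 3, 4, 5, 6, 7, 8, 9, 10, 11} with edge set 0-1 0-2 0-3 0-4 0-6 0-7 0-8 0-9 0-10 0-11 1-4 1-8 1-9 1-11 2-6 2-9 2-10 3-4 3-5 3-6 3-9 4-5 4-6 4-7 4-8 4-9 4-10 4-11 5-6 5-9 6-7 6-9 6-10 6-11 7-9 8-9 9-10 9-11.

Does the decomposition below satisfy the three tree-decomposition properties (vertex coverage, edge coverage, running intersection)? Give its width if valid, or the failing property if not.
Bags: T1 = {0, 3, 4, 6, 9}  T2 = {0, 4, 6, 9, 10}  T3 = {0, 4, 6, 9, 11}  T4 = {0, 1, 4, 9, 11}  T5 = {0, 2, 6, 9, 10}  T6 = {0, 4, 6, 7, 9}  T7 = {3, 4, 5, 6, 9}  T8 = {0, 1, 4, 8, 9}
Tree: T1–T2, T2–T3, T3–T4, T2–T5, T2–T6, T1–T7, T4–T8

Yes; width 4.

Checking the three conditions: (i) the bags cover all of {0, 1, 2, 3, 4, 5, 6, 7, 8, 9, 10, 11}; (ii) for each edge, some bag contains both endpoints; (iii) the bags containing any fixed vertex form a subtree. All hold, so the decomposition is valid with width 5 − 1 = 4.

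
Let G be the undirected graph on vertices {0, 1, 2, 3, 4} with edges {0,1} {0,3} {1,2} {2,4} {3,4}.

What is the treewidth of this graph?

A width-2 tree decomposition is:
Bags: B1 = {1, 2, 4}  B2 = {0, 1, 4}  B3 = {0, 3, 4}
Tree: B1–B2, B2–B3
The largest bag has 3 vertices, giving width 2; this decomposition certifies tw(G) ≤ 2. The edges 4–2–1–0–3–4 form a cycle, so G is not a tree and its treewidth is at least 2. Therefore the treewidth is 2.

2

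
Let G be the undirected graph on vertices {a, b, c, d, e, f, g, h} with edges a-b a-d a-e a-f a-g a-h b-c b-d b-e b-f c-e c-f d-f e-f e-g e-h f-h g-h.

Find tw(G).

A width-3 tree decomposition is:
Bags: B1 = {a, b, e, f}  B2 = {a, e, f, h}  B3 = {a, b, d, f}  B4 = {a, e, g, h}  B5 = {b, c, e, f}
Tree: B1–B2, B1–B3, B2–B4, B1–B5
The largest bag has 4 vertices, giving width 3; this decomposition certifies tw(G) ≤ 3. On the other hand G contains the 4-clique {a, e, g, h}. A clique must lie in a single bag of any decomposition, so no decomposition can have width below 3. The upper and lower bounds meet at 3, so that is the treewidth.

3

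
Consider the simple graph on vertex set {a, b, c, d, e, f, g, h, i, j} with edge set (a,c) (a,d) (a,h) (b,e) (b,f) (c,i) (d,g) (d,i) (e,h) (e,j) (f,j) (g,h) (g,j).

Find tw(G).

A width-2 tree decomposition is:
Bags: B1 = {b, e, f}  B2 = {e, f, j}  B3 = {e, h, j}  B4 = {g, h, j}  B5 = {a, g, h}  B6 = {a, d, g}  B7 = {a, c, d}  B8 = {c, d, i}
Tree: B1–B2, B2–B3, B3–B4, B4–B5, B5–B6, B6–B7, B7–B8
Every bag has size at most 3, so the width is 3 − 1 = 2 and tw(G) ≤ 2. For the lower bound, G contains the cycle b–f–j–e–b, so G is not a forest; only forests have treewidth ≤ 1, hence tw(G) ≥ 2. Hence tw(G) = 2 exactly.

2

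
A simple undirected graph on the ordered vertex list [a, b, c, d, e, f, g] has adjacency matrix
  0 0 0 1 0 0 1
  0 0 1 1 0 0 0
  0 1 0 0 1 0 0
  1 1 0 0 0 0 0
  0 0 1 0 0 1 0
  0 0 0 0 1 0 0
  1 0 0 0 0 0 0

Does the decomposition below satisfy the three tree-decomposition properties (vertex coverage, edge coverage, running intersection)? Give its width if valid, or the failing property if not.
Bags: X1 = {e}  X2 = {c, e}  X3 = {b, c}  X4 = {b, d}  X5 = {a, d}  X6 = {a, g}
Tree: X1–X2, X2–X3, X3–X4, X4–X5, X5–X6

No — vertex f appears in no bag.

A tree decomposition must satisfy three properties: every vertex lies in some bag; for every edge, both endpoints lie together in some bag; and for every vertex, the bags containing it form a connected subtree. Here vertex f appears in no bag, so the decomposition is invalid.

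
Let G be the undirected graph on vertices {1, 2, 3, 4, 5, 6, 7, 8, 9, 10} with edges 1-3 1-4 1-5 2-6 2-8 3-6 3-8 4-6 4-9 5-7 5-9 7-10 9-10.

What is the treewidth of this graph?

2

A width-2 tree decomposition is:
Bags: B1 = {7, 9, 10}  B2 = {5, 7, 9}  B3 = {4, 5, 9}  B4 = {1, 4, 5}  B5 = {1, 4, 6}  B6 = {1, 3, 6}  B7 = {2, 3, 6}  B8 = {2, 3, 8}
Tree: B1–B2, B2–B3, B3–B4, B4–B5, B5–B6, B6–B7, B7–B8
Every bag has size at most 3, so the width is 3 − 1 = 2 and tw(G) ≤ 2. For the lower bound, G contains the cycle 10–7–5–9–10, so G is not a forest; only forests have treewidth ≤ 1, hence tw(G) ≥ 2. Combining the bounds, tw(G) = 2.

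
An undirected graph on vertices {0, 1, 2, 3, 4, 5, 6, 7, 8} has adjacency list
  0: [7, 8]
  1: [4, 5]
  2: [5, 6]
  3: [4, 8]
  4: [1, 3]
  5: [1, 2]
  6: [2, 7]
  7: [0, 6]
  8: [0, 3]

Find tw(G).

A width-2 tree decomposition is:
Bags: B1 = {3, 4, 8}  B2 = {1, 4, 8}  B3 = {1, 5, 8}  B4 = {2, 5, 8}  B5 = {2, 6, 8}  B6 = {6, 7, 8}  B7 = {0, 7, 8}
Tree: B1–B2, B2–B3, B3–B4, B4–B5, B5–B6, B6–B7
Every bag has size at most 3, so the width is 3 − 1 = 2 and tw(G) ≤ 2. Since 8–3–4–1–5–2–6–7–0–8 is a cycle in G, G is not acyclic. Forests are exactly the graphs of treewidth ≤ 1, so tw(G) ≥ 2. Combining the bounds, tw(G) = 2.

2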